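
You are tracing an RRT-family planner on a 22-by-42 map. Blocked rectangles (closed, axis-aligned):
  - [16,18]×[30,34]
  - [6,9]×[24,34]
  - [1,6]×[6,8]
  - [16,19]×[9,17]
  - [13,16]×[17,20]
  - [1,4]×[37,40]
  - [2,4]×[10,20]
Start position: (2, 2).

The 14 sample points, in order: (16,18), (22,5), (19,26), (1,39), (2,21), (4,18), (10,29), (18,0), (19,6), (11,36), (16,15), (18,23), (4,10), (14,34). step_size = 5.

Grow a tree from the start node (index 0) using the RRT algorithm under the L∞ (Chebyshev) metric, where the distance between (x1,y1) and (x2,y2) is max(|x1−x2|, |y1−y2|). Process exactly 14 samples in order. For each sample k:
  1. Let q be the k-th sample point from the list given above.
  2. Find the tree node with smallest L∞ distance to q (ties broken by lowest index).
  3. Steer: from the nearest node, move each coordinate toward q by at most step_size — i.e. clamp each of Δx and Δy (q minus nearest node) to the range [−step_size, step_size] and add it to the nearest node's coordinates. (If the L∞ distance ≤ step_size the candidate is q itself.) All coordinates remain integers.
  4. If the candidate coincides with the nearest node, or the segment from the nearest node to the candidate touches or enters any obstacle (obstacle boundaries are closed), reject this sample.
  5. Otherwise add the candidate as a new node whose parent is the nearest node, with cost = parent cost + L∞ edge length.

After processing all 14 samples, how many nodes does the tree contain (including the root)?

1. q=(16,18) nearest=0 d=16 new=(7,7) → blocked by [1,6]×[6,8], reject
2. q=(22,5) nearest=0 d=20 new=(7,5) → add node 1 parent=0 cost=5
3. q=(19,26) nearest=1 d=21 new=(12,10) → add node 2 parent=1 cost=10
4. q=(1,39) nearest=2 d=29 new=(7,15) → add node 3 parent=2 cost=15
5. q=(2,21) nearest=3 d=6 new=(2,20) → blocked by [2,4]×[10,20], reject
6. q=(4,18) nearest=3 d=3 new=(4,18) → blocked by [2,4]×[10,20], reject
7. q=(10,29) nearest=3 d=14 new=(10,20) → add node 4 parent=3 cost=20
8. q=(18,0) nearest=2 d=10 new=(17,5) → add node 5 parent=2 cost=15
9. q=(19,6) nearest=5 d=2 new=(19,6) → add node 6 parent=5 cost=17
10. q=(11,36) nearest=4 d=16 new=(11,25) → add node 7 parent=4 cost=25
11. q=(16,15) nearest=2 d=5 new=(16,15) → blocked by [16,19]×[9,17], reject
12. q=(18,23) nearest=7 d=7 new=(16,23) → add node 8 parent=7 cost=30
13. q=(4,10) nearest=1 d=5 new=(4,10) → blocked by [1,6]×[6,8], reject
14. q=(14,34) nearest=7 d=9 new=(14,30) → add node 9 parent=7 cost=30

Node count: 10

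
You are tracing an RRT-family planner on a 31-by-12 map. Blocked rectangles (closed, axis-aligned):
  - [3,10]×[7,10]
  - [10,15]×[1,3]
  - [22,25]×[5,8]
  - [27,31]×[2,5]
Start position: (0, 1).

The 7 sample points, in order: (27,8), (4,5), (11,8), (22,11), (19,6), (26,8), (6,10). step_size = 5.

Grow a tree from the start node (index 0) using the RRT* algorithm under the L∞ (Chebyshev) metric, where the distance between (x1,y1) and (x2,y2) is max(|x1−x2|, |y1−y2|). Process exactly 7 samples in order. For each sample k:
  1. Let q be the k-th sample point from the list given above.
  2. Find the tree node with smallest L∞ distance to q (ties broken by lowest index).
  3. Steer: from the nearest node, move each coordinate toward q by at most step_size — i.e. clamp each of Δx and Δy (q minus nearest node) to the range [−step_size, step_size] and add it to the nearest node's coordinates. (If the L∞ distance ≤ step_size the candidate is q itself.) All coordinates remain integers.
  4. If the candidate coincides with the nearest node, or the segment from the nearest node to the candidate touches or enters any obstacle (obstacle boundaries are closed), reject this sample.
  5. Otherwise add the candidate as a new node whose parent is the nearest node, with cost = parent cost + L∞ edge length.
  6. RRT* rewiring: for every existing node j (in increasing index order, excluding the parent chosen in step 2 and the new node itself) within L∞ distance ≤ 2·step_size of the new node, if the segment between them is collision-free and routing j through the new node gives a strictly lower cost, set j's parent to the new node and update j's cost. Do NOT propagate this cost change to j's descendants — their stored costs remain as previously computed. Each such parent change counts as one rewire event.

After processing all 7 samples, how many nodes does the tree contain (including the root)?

Node count: 5

1. q=(27,8) nearest=0 d=27 new=(5,6) → add node 1 parent=0 cost=5
2. q=(4,5) nearest=1 d=1 new=(4,5) → add node 2 parent=1 cost=6
3. q=(11,8) nearest=1 d=6 new=(10,8) → blocked by [3,10]×[7,10], reject
4. q=(22,11) nearest=1 d=17 new=(10,11) → blocked by [3,10]×[7,10], reject
5. q=(19,6) nearest=1 d=14 new=(10,6) → add node 3 parent=1 cost=10
6. q=(26,8) nearest=3 d=16 new=(15,8) → add node 4 parent=3 cost=15
7. q=(6,10) nearest=1 d=4 new=(6,10) → blocked by [3,10]×[7,10], reject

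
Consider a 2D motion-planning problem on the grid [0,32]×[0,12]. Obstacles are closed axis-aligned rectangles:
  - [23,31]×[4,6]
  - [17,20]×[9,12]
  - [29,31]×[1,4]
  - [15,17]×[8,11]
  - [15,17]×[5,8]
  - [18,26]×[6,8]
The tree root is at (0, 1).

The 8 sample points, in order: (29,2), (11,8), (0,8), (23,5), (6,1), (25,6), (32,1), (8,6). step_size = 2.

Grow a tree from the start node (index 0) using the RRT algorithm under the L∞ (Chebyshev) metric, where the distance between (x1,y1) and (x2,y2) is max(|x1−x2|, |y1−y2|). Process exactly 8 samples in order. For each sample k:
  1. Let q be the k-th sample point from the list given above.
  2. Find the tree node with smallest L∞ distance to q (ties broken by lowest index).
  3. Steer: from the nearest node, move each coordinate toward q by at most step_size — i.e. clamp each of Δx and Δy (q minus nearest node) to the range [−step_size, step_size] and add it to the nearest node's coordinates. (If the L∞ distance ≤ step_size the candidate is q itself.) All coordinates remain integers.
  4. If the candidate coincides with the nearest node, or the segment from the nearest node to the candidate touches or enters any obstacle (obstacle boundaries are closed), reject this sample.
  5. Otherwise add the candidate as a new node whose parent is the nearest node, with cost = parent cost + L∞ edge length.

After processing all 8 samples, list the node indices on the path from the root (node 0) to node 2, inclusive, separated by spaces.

1. q=(29,2) nearest=0 d=29 new=(2,2) → add node 1 parent=0 cost=2
2. q=(11,8) nearest=1 d=9 new=(4,4) → add node 2 parent=1 cost=4
3. q=(0,8) nearest=2 d=4 new=(2,6) → add node 3 parent=2 cost=6
4. q=(23,5) nearest=2 d=19 new=(6,5) → add node 4 parent=2 cost=6
5. q=(6,1) nearest=2 d=3 new=(6,2) → add node 5 parent=2 cost=6
6. q=(25,6) nearest=4 d=19 new=(8,6) → add node 6 parent=4 cost=8
7. q=(32,1) nearest=6 d=24 new=(10,4) → add node 7 parent=6 cost=10
8. q=(8,6) nearest=6 d=0 → coincident, reject

Path: 0 1 2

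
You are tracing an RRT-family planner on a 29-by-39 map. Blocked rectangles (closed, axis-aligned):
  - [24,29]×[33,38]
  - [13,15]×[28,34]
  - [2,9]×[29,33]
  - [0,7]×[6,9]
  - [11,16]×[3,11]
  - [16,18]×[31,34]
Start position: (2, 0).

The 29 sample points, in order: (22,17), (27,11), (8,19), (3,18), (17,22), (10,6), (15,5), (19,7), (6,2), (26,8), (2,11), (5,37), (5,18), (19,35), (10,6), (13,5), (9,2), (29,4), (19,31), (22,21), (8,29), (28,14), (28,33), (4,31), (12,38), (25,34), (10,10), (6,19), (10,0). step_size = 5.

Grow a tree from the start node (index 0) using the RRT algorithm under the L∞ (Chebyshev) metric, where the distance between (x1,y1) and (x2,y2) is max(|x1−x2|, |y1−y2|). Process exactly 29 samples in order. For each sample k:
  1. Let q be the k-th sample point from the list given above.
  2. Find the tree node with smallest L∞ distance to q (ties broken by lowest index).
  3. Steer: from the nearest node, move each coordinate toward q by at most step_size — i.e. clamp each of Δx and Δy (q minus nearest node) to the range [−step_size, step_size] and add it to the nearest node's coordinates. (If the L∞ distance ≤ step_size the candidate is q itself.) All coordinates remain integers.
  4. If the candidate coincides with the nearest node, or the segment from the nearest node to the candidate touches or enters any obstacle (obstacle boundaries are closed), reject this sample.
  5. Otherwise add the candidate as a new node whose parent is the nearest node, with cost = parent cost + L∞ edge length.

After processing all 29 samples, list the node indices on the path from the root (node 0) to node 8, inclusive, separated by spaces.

1. q=(22,17) nearest=0 d=20 new=(7,5) → add node 1 parent=0 cost=5
2. q=(27,11) nearest=1 d=20 new=(12,10) → blocked by [11,16]×[3,11], reject
3. q=(8,19) nearest=1 d=14 new=(8,10) → add node 2 parent=1 cost=10
4. q=(3,18) nearest=2 d=8 new=(3,15) → add node 3 parent=2 cost=15
5. q=(17,22) nearest=2 d=12 new=(13,15) → add node 4 parent=2 cost=15
6. q=(10,6) nearest=1 d=3 new=(10,6) → add node 5 parent=1 cost=8
7. q=(15,5) nearest=5 d=5 new=(15,5) → blocked by [11,16]×[3,11], reject
8. q=(19,7) nearest=4 d=8 new=(18,10) → add node 6 parent=4 cost=20
9. q=(6,2) nearest=1 d=3 new=(6,2) → add node 7 parent=1 cost=8
10. q=(26,8) nearest=6 d=8 new=(23,8) → add node 8 parent=6 cost=25
11. q=(2,11) nearest=3 d=4 new=(2,11) → add node 9 parent=3 cost=19
12. q=(5,37) nearest=3 d=22 new=(5,20) → add node 10 parent=3 cost=20
13. q=(5,18) nearest=10 d=2 new=(5,18) → add node 11 parent=10 cost=22
14. q=(19,35) nearest=10 d=15 new=(10,25) → add node 12 parent=10 cost=25
15. q=(10,6) nearest=5 d=0 → coincident, reject
16. q=(13,5) nearest=5 d=3 new=(13,5) → blocked by [11,16]×[3,11], reject
17. q=(9,2) nearest=1 d=3 new=(9,2) → add node 13 parent=1 cost=8
18. q=(29,4) nearest=8 d=6 new=(28,4) → add node 14 parent=8 cost=30
19. q=(19,31) nearest=12 d=9 new=(15,30) → blocked by [13,15]×[28,34], reject
20. q=(22,21) nearest=4 d=9 new=(18,20) → add node 15 parent=4 cost=20
21. q=(8,29) nearest=12 d=4 new=(8,29) → blocked by [2,9]×[29,33], reject
22. q=(28,14) nearest=8 d=6 new=(28,13) → add node 16 parent=8 cost=30
23. q=(28,33) nearest=15 d=13 new=(23,25) → add node 17 parent=15 cost=25
24. q=(4,31) nearest=12 d=6 new=(5,30) → blocked by [2,9]×[29,33], reject
25. q=(12,38) nearest=12 d=13 new=(12,30) → add node 18 parent=12 cost=30
26. q=(25,34) nearest=17 d=9 new=(25,30) → add node 19 parent=17 cost=30
27. q=(10,10) nearest=2 d=2 new=(10,10) → add node 20 parent=2 cost=12
28. q=(6,19) nearest=10 d=1 new=(6,19) → add node 21 parent=10 cost=21
29. q=(10,0) nearest=13 d=2 new=(10,0) → add node 22 parent=13 cost=10

Path: 0 1 2 4 6 8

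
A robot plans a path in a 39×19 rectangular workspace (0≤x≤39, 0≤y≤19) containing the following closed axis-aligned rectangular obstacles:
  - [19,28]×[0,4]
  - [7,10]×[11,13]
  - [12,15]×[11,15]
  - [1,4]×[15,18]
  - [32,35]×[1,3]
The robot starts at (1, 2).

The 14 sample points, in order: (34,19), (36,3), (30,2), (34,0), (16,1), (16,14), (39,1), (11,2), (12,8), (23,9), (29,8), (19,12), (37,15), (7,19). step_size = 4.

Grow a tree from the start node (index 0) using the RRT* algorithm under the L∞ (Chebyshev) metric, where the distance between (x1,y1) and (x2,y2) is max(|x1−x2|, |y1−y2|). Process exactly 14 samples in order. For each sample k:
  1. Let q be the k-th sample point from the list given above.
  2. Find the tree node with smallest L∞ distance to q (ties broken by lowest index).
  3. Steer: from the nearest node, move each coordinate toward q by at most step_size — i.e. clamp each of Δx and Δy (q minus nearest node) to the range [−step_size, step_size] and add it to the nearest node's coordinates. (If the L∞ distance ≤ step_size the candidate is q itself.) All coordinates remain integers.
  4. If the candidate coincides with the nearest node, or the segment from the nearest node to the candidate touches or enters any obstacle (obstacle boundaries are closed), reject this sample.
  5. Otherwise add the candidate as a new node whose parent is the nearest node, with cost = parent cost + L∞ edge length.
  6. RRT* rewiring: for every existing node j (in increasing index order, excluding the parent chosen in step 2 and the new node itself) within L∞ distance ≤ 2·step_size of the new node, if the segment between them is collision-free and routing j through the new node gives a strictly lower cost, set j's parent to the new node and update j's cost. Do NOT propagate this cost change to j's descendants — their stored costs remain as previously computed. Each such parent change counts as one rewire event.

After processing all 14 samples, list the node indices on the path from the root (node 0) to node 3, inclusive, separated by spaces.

Path: 0 1 2 3

1. q=(34,19) nearest=0 d=33 new=(5,6) → add node 1 parent=0 cost=4
2. q=(36,3) nearest=1 d=31 new=(9,3) → add node 2 parent=1 cost=8
3. q=(30,2) nearest=2 d=21 new=(13,2) → add node 3 parent=2 cost=12
4. q=(34,0) nearest=3 d=21 new=(17,0) → add node 4 parent=3 cost=16
5. q=(16,1) nearest=4 d=1 new=(16,1) → add node 5 parent=4 cost=17
6. q=(16,14) nearest=1 d=11 new=(9,10) → add node 6 parent=1 cost=8
7. q=(39,1) nearest=4 d=22 new=(21,1) → blocked by [19,28]×[0,4], reject
8. q=(11,2) nearest=2 d=2 new=(11,2) → add node 7 parent=2 cost=10; rewire 5→7 (15<17)
9. q=(12,8) nearest=6 d=3 new=(12,8) → add node 8 parent=6 cost=11
10. q=(23,9) nearest=5 d=8 new=(20,5) → blocked by [19,28]×[0,4], reject
11. q=(29,8) nearest=4 d=12 new=(21,4) → blocked by [19,28]×[0,4], reject
12. q=(19,12) nearest=8 d=7 new=(16,12) → blocked by [12,15]×[11,15], reject
13. q=(37,15) nearest=4 d=20 new=(21,4) → blocked by [19,28]×[0,4], reject
14. q=(7,19) nearest=6 d=9 new=(7,14) → blocked by [7,10]×[11,13], reject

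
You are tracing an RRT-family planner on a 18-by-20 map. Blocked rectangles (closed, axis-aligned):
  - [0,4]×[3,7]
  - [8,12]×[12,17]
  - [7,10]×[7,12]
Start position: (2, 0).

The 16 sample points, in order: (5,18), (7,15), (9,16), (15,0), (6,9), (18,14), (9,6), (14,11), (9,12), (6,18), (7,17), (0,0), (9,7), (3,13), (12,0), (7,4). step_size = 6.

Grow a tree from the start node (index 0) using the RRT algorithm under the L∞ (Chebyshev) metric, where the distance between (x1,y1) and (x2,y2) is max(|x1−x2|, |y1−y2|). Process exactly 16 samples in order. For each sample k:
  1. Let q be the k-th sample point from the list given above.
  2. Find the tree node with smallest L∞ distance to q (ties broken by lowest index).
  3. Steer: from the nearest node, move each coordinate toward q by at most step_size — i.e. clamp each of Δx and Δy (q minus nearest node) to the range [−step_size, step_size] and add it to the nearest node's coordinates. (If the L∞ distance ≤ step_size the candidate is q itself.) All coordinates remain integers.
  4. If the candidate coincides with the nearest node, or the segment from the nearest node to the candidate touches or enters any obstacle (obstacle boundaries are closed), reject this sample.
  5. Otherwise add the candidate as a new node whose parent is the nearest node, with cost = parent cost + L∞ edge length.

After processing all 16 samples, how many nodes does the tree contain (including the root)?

Node count: 11

1. q=(5,18) nearest=0 d=18 new=(5,6) → blocked by [0,4]×[3,7], reject
2. q=(7,15) nearest=0 d=15 new=(7,6) → add node 1 parent=0 cost=6
3. q=(9,16) nearest=1 d=10 new=(9,12) → blocked by [8,12]×[12,17], reject
4. q=(15,0) nearest=1 d=8 new=(13,0) → add node 2 parent=1 cost=12
5. q=(6,9) nearest=1 d=3 new=(6,9) → add node 3 parent=1 cost=9
6. q=(18,14) nearest=1 d=11 new=(13,12) → blocked by [7,10]×[7,12], reject
7. q=(9,6) nearest=1 d=2 new=(9,6) → add node 4 parent=1 cost=8
8. q=(14,11) nearest=4 d=5 new=(14,11) → blocked by [7,10]×[7,12], reject
9. q=(9,12) nearest=3 d=3 new=(9,12) → blocked by [8,12]×[12,17], reject
10. q=(6,18) nearest=3 d=9 new=(6,15) → add node 5 parent=3 cost=15
11. q=(7,17) nearest=5 d=2 new=(7,17) → add node 6 parent=5 cost=17
12. q=(0,0) nearest=0 d=2 new=(0,0) → add node 7 parent=0 cost=2
13. q=(9,7) nearest=4 d=1 new=(9,7) → blocked by [7,10]×[7,12], reject
14. q=(3,13) nearest=5 d=3 new=(3,13) → add node 8 parent=5 cost=18
15. q=(12,0) nearest=2 d=1 new=(12,0) → add node 9 parent=2 cost=13
16. q=(7,4) nearest=1 d=2 new=(7,4) → add node 10 parent=1 cost=8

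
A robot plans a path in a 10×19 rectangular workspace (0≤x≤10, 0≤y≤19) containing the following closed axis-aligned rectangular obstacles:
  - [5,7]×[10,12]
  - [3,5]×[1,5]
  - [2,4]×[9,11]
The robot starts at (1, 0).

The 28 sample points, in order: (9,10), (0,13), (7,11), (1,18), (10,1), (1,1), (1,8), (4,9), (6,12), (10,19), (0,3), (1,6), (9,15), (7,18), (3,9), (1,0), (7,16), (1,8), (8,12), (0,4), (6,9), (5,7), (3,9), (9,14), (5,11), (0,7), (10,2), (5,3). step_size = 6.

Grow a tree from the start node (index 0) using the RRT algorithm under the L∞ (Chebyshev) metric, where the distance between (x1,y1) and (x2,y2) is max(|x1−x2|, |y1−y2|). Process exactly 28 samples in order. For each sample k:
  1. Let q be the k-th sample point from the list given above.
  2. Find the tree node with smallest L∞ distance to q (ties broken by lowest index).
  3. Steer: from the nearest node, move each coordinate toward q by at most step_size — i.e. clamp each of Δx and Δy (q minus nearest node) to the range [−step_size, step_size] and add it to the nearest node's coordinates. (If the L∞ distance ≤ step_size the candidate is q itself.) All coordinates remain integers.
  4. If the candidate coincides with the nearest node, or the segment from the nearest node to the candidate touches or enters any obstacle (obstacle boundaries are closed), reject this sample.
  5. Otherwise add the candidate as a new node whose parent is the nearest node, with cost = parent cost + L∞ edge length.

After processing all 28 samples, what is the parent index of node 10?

Parent of node 10: 6

1. q=(9,10) nearest=0 d=10 new=(7,6) → blocked by [3,5]×[1,5], reject
2. q=(0,13) nearest=0 d=13 new=(0,6) → add node 1 parent=0 cost=6
3. q=(7,11) nearest=1 d=7 new=(6,11) → blocked by [5,7]×[10,12], reject
4. q=(1,18) nearest=1 d=12 new=(1,12) → add node 2 parent=1 cost=12
5. q=(10,1) nearest=0 d=9 new=(7,1) → add node 3 parent=0 cost=6
6. q=(1,1) nearest=0 d=1 new=(1,1) → add node 4 parent=0 cost=1
7. q=(1,8) nearest=1 d=2 new=(1,8) → add node 5 parent=1 cost=8
8. q=(4,9) nearest=2 d=3 new=(4,9) → blocked by [2,4]×[9,11], reject
9. q=(6,12) nearest=2 d=5 new=(6,12) → blocked by [5,7]×[10,12], reject
10. q=(10,19) nearest=2 d=9 new=(7,18) → add node 6 parent=2 cost=18
11. q=(0,3) nearest=4 d=2 new=(0,3) → add node 7 parent=4 cost=3
12. q=(1,6) nearest=1 d=1 new=(1,6) → add node 8 parent=1 cost=7
13. q=(9,15) nearest=6 d=3 new=(9,15) → add node 9 parent=6 cost=21
14. q=(7,18) nearest=6 d=0 → coincident, reject
15. q=(3,9) nearest=5 d=2 new=(3,9) → blocked by [2,4]×[9,11], reject
16. q=(1,0) nearest=0 d=0 → coincident, reject
17. q=(7,16) nearest=6 d=2 new=(7,16) → add node 10 parent=6 cost=20
18. q=(1,8) nearest=5 d=0 → coincident, reject
19. q=(8,12) nearest=9 d=3 new=(8,12) → add node 11 parent=9 cost=24
20. q=(0,4) nearest=7 d=1 new=(0,4) → add node 12 parent=7 cost=4
21. q=(6,9) nearest=11 d=3 new=(6,9) → blocked by [5,7]×[10,12], reject
22. q=(5,7) nearest=5 d=4 new=(5,7) → add node 13 parent=5 cost=12
23. q=(3,9) nearest=5 d=2 new=(3,9) → blocked by [2,4]×[9,11], reject
24. q=(9,14) nearest=9 d=1 new=(9,14) → add node 14 parent=9 cost=22
25. q=(5,11) nearest=11 d=3 new=(5,11) → blocked by [5,7]×[10,12], reject
26. q=(0,7) nearest=1 d=1 new=(0,7) → add node 15 parent=1 cost=7
27. q=(10,2) nearest=3 d=3 new=(10,2) → add node 16 parent=3 cost=9
28. q=(5,3) nearest=3 d=2 new=(5,3) → blocked by [3,5]×[1,5], reject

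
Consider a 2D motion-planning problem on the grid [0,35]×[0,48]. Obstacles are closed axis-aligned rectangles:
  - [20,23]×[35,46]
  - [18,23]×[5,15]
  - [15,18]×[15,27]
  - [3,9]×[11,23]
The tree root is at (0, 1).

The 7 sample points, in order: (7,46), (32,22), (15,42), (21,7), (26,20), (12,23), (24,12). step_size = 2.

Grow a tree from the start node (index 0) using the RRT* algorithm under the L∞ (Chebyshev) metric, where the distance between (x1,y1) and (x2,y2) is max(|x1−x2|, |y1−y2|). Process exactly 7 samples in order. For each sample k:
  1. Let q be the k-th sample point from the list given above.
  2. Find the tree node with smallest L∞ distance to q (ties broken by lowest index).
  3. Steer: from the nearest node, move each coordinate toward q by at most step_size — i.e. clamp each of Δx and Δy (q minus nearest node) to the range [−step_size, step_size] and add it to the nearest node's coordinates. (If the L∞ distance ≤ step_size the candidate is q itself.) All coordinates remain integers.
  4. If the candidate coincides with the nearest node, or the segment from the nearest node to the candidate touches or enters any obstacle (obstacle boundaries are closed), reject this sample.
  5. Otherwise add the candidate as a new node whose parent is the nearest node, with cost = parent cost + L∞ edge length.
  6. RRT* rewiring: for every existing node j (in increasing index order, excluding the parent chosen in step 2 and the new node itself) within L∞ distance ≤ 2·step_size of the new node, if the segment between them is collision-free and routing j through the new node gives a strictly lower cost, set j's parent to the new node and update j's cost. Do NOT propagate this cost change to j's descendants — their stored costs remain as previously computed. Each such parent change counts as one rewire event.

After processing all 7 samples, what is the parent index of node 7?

Parent of node 7: 6

1. q=(7,46) nearest=0 d=45 new=(2,3) → add node 1 parent=0 cost=2
2. q=(32,22) nearest=1 d=30 new=(4,5) → add node 2 parent=1 cost=4
3. q=(15,42) nearest=2 d=37 new=(6,7) → add node 3 parent=2 cost=6
4. q=(21,7) nearest=3 d=15 new=(8,7) → add node 4 parent=3 cost=8
5. q=(26,20) nearest=4 d=18 new=(10,9) → add node 5 parent=4 cost=10
6. q=(12,23) nearest=5 d=14 new=(12,11) → add node 6 parent=5 cost=12
7. q=(24,12) nearest=6 d=12 new=(14,12) → add node 7 parent=6 cost=14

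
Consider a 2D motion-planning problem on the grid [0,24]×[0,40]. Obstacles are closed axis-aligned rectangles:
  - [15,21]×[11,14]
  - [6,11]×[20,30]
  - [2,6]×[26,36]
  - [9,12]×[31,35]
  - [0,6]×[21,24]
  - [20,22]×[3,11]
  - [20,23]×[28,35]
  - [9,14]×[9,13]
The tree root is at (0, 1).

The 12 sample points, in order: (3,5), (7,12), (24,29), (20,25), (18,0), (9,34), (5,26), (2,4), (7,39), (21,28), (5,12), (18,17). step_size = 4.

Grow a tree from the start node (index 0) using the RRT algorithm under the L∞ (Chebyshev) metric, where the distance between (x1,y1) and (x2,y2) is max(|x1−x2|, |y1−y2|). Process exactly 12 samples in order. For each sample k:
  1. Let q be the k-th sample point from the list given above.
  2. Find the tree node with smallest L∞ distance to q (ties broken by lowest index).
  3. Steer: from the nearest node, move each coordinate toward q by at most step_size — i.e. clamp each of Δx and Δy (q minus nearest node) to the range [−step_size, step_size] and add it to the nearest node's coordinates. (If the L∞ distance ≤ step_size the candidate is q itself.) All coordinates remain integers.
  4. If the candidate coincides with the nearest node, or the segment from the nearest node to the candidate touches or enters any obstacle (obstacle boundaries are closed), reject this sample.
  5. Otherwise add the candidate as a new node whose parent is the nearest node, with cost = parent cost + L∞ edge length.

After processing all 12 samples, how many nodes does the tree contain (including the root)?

Node count: 8

1. q=(3,5) nearest=0 d=4 new=(3,5) → add node 1 parent=0 cost=4
2. q=(7,12) nearest=1 d=7 new=(7,9) → add node 2 parent=1 cost=8
3. q=(24,29) nearest=2 d=20 new=(11,13) → blocked by [9,14]×[9,13], reject
4. q=(20,25) nearest=2 d=16 new=(11,13) → blocked by [9,14]×[9,13], reject
5. q=(18,0) nearest=2 d=11 new=(11,5) → add node 3 parent=2 cost=12
6. q=(9,34) nearest=2 d=25 new=(9,13) → blocked by [9,14]×[9,13], reject
7. q=(5,26) nearest=2 d=17 new=(5,13) → add node 4 parent=2 cost=12
8. q=(2,4) nearest=1 d=1 new=(2,4) → add node 5 parent=1 cost=5
9. q=(7,39) nearest=4 d=26 new=(7,17) → add node 6 parent=4 cost=16
10. q=(21,28) nearest=6 d=14 new=(11,21) → blocked by [6,11]×[20,30], reject
11. q=(5,12) nearest=4 d=1 new=(5,12) → add node 7 parent=4 cost=13
12. q=(18,17) nearest=2 d=11 new=(11,13) → blocked by [9,14]×[9,13], reject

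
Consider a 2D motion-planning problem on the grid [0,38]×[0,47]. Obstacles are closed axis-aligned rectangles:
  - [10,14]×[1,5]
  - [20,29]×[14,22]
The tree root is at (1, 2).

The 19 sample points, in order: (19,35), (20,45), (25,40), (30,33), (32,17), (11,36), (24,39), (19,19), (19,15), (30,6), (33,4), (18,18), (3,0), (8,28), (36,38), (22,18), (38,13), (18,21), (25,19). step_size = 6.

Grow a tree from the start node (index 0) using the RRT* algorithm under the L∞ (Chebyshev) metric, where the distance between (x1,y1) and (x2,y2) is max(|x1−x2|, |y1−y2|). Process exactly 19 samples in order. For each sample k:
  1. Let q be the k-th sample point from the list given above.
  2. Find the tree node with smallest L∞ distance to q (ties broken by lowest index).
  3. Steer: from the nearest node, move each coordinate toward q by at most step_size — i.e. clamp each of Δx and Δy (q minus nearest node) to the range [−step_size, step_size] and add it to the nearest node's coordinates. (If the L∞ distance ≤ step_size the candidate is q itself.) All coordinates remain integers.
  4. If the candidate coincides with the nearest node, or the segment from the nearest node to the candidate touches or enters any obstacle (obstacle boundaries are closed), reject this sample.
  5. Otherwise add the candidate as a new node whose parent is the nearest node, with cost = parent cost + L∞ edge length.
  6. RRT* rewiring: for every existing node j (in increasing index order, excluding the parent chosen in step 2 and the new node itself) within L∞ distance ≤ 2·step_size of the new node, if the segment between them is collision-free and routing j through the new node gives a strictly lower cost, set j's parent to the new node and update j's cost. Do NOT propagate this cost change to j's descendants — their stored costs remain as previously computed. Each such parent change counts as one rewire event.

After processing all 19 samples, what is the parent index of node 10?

Parent of node 10: 4

1. q=(19,35) nearest=0 d=33 new=(7,8) → add node 1 parent=0 cost=6
2. q=(20,45) nearest=1 d=37 new=(13,14) → add node 2 parent=1 cost=12
3. q=(25,40) nearest=2 d=26 new=(19,20) → add node 3 parent=2 cost=18
4. q=(30,33) nearest=3 d=13 new=(25,26) → blocked by [20,29]×[14,22], reject
5. q=(32,17) nearest=3 d=13 new=(25,17) → blocked by [20,29]×[14,22], reject
6. q=(11,36) nearest=3 d=16 new=(13,26) → add node 4 parent=3 cost=24
7. q=(24,39) nearest=4 d=13 new=(19,32) → add node 5 parent=4 cost=30
8. q=(19,19) nearest=3 d=1 new=(19,19) → add node 6 parent=3 cost=19
9. q=(19,15) nearest=6 d=4 new=(19,15) → add node 7 parent=6 cost=23
10. q=(30,6) nearest=7 d=11 new=(25,9) → blocked by [20,29]×[14,22], reject
11. q=(33,4) nearest=7 d=14 new=(25,9) → blocked by [20,29]×[14,22], reject
12. q=(18,18) nearest=6 d=1 new=(18,18) → add node 8 parent=6 cost=20
13. q=(3,0) nearest=0 d=2 new=(3,0) → add node 9 parent=0 cost=2
14. q=(8,28) nearest=4 d=5 new=(8,28) → add node 10 parent=4 cost=29
15. q=(36,38) nearest=5 d=17 new=(25,38) → add node 11 parent=5 cost=36
16. q=(22,18) nearest=3 d=3 new=(22,18) → blocked by [20,29]×[14,22], reject
17. q=(38,13) nearest=3 d=19 new=(25,14) → blocked by [20,29]×[14,22], reject
18. q=(18,21) nearest=3 d=1 new=(18,21) → add node 12 parent=3 cost=19
19. q=(25,19) nearest=3 d=6 new=(25,19) → blocked by [20,29]×[14,22], reject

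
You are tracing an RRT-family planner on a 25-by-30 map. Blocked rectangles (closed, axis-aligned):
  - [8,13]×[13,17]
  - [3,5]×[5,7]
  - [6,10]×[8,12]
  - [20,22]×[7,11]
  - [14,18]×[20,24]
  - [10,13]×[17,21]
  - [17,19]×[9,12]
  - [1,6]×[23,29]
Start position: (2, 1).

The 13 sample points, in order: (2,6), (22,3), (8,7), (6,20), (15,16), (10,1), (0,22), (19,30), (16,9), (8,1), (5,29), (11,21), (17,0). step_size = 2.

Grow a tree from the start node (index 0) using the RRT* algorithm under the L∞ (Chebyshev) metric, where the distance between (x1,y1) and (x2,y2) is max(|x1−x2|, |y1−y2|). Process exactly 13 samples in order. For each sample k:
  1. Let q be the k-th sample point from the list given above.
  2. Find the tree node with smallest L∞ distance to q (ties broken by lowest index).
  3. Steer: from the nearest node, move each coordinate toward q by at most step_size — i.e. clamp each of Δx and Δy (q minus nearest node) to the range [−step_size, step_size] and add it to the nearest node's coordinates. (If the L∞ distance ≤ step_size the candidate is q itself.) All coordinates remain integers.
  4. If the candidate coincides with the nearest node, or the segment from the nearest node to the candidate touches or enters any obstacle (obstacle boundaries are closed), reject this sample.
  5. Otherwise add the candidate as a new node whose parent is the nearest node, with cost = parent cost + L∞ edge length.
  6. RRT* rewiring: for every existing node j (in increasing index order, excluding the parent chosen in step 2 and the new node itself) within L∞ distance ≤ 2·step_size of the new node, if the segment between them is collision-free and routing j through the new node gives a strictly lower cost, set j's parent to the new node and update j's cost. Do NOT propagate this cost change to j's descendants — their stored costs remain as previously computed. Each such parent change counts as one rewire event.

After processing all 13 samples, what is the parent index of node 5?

Parent of node 5: 3

1. q=(2,6) nearest=0 d=5 new=(2,3) → add node 1 parent=0 cost=2
2. q=(22,3) nearest=0 d=20 new=(4,3) → add node 2 parent=0 cost=2
3. q=(8,7) nearest=2 d=4 new=(6,5) → add node 3 parent=2 cost=4
4. q=(6,20) nearest=3 d=15 new=(6,7) → add node 4 parent=3 cost=6
5. q=(15,16) nearest=4 d=9 new=(8,9) → blocked by [6,10]×[8,12], reject
6. q=(10,1) nearest=3 d=4 new=(8,3) → add node 5 parent=3 cost=6
7. q=(0,22) nearest=4 d=15 new=(4,9) → add node 6 parent=4 cost=8
8. q=(19,30) nearest=6 d=21 new=(6,11) → blocked by [6,10]×[8,12], reject
9. q=(16,9) nearest=5 d=8 new=(10,5) → add node 7 parent=5 cost=8
10. q=(8,1) nearest=5 d=2 new=(8,1) → add node 8 parent=5 cost=8
11. q=(5,29) nearest=6 d=20 new=(5,11) → add node 9 parent=6 cost=10
12. q=(11,21) nearest=9 d=10 new=(7,13) → blocked by [6,10]×[8,12], reject
13. q=(17,0) nearest=7 d=7 new=(12,3) → add node 10 parent=7 cost=10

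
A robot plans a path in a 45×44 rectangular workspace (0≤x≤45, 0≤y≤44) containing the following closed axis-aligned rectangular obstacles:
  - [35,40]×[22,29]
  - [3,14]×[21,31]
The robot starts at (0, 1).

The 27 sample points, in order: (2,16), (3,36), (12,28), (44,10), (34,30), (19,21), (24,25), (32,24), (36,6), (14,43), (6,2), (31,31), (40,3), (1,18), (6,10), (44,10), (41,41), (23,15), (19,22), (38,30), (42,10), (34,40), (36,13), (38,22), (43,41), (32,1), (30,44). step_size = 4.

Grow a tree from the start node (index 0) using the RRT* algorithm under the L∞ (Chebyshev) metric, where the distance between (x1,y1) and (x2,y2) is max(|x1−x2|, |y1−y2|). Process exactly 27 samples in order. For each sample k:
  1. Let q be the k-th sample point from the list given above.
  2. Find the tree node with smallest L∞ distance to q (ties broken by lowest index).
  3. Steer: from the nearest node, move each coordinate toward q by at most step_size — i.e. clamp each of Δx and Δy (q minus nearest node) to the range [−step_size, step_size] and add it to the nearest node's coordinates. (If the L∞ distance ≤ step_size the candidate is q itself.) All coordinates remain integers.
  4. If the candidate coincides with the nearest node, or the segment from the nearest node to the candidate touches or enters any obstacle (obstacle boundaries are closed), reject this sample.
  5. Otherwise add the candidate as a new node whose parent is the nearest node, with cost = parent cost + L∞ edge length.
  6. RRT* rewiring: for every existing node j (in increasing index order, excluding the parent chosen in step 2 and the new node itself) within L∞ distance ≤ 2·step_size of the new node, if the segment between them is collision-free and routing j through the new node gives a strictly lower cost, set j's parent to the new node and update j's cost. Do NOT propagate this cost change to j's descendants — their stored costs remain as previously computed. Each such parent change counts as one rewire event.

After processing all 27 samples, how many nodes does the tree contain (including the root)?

1. q=(2,16) nearest=0 d=15 new=(2,5) → add node 1 parent=0 cost=4
2. q=(3,36) nearest=1 d=31 new=(3,9) → add node 2 parent=1 cost=8
3. q=(12,28) nearest=2 d=19 new=(7,13) → add node 3 parent=2 cost=12
4. q=(44,10) nearest=3 d=37 new=(11,10) → add node 4 parent=3 cost=16
5. q=(34,30) nearest=4 d=23 new=(15,14) → add node 5 parent=4 cost=20
6. q=(19,21) nearest=5 d=7 new=(19,18) → add node 6 parent=5 cost=24
7. q=(24,25) nearest=6 d=7 new=(23,22) → add node 7 parent=6 cost=28
8. q=(32,24) nearest=7 d=9 new=(27,24) → add node 8 parent=7 cost=32
9. q=(36,6) nearest=7 d=16 new=(27,18) → add node 9 parent=7 cost=32
10. q=(14,43) nearest=8 d=19 new=(23,28) → add node 10 parent=8 cost=36
11. q=(6,2) nearest=1 d=4 new=(6,2) → add node 11 parent=1 cost=8
12. q=(31,31) nearest=8 d=7 new=(31,28) → add node 12 parent=8 cost=36
13. q=(40,3) nearest=9 d=15 new=(31,14) → add node 13 parent=9 cost=36
14. q=(1,18) nearest=3 d=6 new=(3,17) → add node 14 parent=3 cost=16
15. q=(6,10) nearest=2 d=3 new=(6,10) → add node 15 parent=2 cost=11
16. q=(44,10) nearest=13 d=13 new=(35,10) → add node 16 parent=13 cost=40
17. q=(41,41) nearest=12 d=13 new=(35,32) → add node 17 parent=12 cost=40
18. q=(23,15) nearest=6 d=4 new=(23,15) → add node 18 parent=6 cost=28
19. q=(19,22) nearest=6 d=4 new=(19,22) → add node 19 parent=6 cost=28; rewire 10→19 (34<36)
20. q=(38,30) nearest=17 d=3 new=(38,30) → add node 20 parent=17 cost=43
21. q=(42,10) nearest=16 d=7 new=(39,10) → add node 21 parent=16 cost=44
22. q=(34,40) nearest=17 d=8 new=(34,36) → add node 22 parent=17 cost=44
23. q=(36,13) nearest=16 d=3 new=(36,13) → add node 23 parent=16 cost=43
24. q=(38,22) nearest=12 d=7 new=(35,24) → blocked by [35,40]×[22,29], reject
25. q=(43,41) nearest=17 d=9 new=(39,36) → add node 24 parent=17 cost=44
26. q=(32,1) nearest=16 d=9 new=(32,6) → add node 25 parent=16 cost=44
27. q=(30,44) nearest=22 d=8 new=(30,40) → add node 26 parent=22 cost=48

Node count: 27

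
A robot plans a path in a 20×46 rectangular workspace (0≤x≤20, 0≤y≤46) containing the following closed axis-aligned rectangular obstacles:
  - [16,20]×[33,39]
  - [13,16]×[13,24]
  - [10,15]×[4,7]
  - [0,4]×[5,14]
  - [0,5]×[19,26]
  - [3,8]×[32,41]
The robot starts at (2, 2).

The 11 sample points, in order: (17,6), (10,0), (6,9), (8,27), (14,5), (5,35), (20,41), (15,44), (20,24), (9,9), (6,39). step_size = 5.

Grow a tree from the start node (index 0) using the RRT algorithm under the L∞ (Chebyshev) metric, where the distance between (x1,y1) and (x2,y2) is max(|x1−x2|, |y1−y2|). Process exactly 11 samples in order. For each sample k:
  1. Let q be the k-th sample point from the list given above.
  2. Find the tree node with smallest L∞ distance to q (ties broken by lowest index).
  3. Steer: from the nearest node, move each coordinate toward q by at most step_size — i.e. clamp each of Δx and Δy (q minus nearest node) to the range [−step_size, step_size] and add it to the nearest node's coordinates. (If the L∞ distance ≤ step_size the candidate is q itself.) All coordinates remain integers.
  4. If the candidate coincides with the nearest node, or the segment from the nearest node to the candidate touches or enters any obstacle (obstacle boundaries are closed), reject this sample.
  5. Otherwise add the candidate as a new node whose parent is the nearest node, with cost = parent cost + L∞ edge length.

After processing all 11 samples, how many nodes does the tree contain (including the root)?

Node count: 7

1. q=(17,6) nearest=0 d=15 new=(7,6) → add node 1 parent=0 cost=5
2. q=(10,0) nearest=1 d=6 new=(10,1) → add node 2 parent=1 cost=10
3. q=(6,9) nearest=1 d=3 new=(6,9) → add node 3 parent=1 cost=8
4. q=(8,27) nearest=3 d=18 new=(8,14) → add node 4 parent=3 cost=13
5. q=(14,5) nearest=2 d=4 new=(14,5) → blocked by [10,15]×[4,7], reject
6. q=(5,35) nearest=4 d=21 new=(5,19) → blocked by [0,5]×[19,26], reject
7. q=(20,41) nearest=4 d=27 new=(13,19) → blocked by [13,16]×[13,24], reject
8. q=(15,44) nearest=4 d=30 new=(13,19) → blocked by [13,16]×[13,24], reject
9. q=(20,24) nearest=4 d=12 new=(13,19) → blocked by [13,16]×[13,24], reject
10. q=(9,9) nearest=1 d=3 new=(9,9) → add node 5 parent=1 cost=8
11. q=(6,39) nearest=4 d=25 new=(6,19) → add node 6 parent=4 cost=18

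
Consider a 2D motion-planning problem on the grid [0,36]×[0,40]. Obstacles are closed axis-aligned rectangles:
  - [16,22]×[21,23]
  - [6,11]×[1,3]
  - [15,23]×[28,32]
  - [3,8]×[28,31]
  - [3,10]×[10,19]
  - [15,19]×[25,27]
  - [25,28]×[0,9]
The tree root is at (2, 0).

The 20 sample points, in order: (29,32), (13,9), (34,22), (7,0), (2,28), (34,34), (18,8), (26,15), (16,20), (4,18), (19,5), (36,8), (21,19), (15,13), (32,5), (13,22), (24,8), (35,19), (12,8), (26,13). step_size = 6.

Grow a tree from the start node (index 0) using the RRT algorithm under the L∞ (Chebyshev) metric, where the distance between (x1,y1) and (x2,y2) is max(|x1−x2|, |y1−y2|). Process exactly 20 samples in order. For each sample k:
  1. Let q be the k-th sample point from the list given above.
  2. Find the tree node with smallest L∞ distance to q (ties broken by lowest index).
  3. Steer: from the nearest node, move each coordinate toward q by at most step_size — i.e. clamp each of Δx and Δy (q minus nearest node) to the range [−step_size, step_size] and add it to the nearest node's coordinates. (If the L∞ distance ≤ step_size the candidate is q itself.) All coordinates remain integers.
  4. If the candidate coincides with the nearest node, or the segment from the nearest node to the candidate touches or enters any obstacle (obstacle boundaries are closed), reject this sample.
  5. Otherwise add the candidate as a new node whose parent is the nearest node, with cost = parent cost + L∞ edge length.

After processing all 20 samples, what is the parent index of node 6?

Parent of node 6: 3

1. q=(29,32) nearest=0 d=32 new=(8,6) → add node 1 parent=0 cost=6
2. q=(13,9) nearest=1 d=5 new=(13,9) → add node 2 parent=1 cost=11
3. q=(34,22) nearest=2 d=21 new=(19,15) → add node 3 parent=2 cost=17
4. q=(7,0) nearest=0 d=5 new=(7,0) → add node 4 parent=0 cost=5
5. q=(2,28) nearest=3 d=17 new=(13,21) → add node 5 parent=3 cost=23
6. q=(34,34) nearest=3 d=19 new=(25,21) → add node 6 parent=3 cost=23
7. q=(18,8) nearest=2 d=5 new=(18,8) → add node 7 parent=2 cost=16
8. q=(26,15) nearest=6 d=6 new=(26,15) → add node 8 parent=6 cost=29
9. q=(16,20) nearest=5 d=3 new=(16,20) → add node 9 parent=5 cost=26
10. q=(4,18) nearest=2 d=9 new=(7,15) → blocked by [3,10]×[10,19], reject
11. q=(19,5) nearest=7 d=3 new=(19,5) → add node 10 parent=7 cost=19
12. q=(36,8) nearest=8 d=10 new=(32,9) → add node 11 parent=8 cost=35
13. q=(21,19) nearest=3 d=4 new=(21,19) → add node 12 parent=3 cost=21
14. q=(15,13) nearest=2 d=4 new=(15,13) → add node 13 parent=2 cost=15
15. q=(32,5) nearest=11 d=4 new=(32,5) → add node 14 parent=11 cost=39
16. q=(13,22) nearest=5 d=1 new=(13,22) → add node 15 parent=5 cost=24
17. q=(24,8) nearest=10 d=5 new=(24,8) → add node 16 parent=10 cost=24
18. q=(35,19) nearest=8 d=9 new=(32,19) → add node 17 parent=8 cost=35
19. q=(12,8) nearest=2 d=1 new=(12,8) → add node 18 parent=2 cost=12
20. q=(26,13) nearest=8 d=2 new=(26,13) → add node 19 parent=8 cost=31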